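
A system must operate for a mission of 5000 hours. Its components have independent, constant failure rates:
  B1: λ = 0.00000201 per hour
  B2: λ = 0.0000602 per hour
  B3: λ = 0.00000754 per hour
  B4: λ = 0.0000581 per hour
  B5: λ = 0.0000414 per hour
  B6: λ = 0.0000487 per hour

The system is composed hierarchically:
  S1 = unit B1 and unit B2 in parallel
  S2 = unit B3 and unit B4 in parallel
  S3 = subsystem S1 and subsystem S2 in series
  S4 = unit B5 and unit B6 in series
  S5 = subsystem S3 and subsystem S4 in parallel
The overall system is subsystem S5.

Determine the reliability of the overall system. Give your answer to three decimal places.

0.996

R(B1) = exp(−0.00000201 × 5000) = 0.99000
R(B2) = exp(−0.0000602 × 5000) = 0.74008
R(B3) = exp(−0.00000754 × 5000) = 0.96300
R(B4) = exp(−0.0000581 × 5000) = 0.74789
R(B5) = exp(−0.0000414 × 5000) = 0.81302
R(B6) = exp(−0.0000487 × 5000) = 0.78388
Parallel (B1 and B2): 1 − (1 − 0.99000)(1 − 0.74008) = 0.99740
Parallel (B3 and B4): 1 − (1 − 0.96300)(1 − 0.74789) = 0.99067
Series ([0.99740] and [0.99067]): 0.99740 × 0.99067 = 0.98809
Series (B5 and B6): 0.81302 × 0.78388 = 0.63731
Parallel ([0.98809] and [0.63731]): 1 − (1 − 0.98809)(1 − 0.63731) = 0.996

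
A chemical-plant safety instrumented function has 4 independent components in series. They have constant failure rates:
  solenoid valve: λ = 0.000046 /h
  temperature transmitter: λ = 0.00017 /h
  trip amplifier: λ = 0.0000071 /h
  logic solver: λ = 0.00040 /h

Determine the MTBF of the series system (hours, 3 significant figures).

1600

Series of exponential components: λ_sys = Σ λ_i
λ_sys = 0.000046 + 0.00017 + 0.0000071 + 0.00040 = 6.2310e-04 /h
MTBF = 1 / λ_sys = 1600 h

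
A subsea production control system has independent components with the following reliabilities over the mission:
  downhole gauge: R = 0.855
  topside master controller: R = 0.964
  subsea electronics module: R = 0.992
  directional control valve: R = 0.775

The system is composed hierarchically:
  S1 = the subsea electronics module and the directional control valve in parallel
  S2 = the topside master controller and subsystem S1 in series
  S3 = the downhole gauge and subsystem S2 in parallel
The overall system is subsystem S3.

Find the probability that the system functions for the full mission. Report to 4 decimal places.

Parallel (subsea electronics module and directional control valve): 1 − (1 − 0.992000)(1 − 0.775000) = 0.998200
Series (topside master controller and [0.998200]): 0.964000 × 0.998200 = 0.962265
Parallel (downhole gauge and [0.962265]): 1 − (1 − 0.855000)(1 − 0.962265) = 0.9945

0.9945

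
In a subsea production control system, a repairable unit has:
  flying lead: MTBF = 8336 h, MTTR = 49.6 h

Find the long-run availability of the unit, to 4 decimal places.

A(flying lead) = MTBF/(MTBF+MTTR) = 8336/(8336+49.6) = 0.9941

0.9941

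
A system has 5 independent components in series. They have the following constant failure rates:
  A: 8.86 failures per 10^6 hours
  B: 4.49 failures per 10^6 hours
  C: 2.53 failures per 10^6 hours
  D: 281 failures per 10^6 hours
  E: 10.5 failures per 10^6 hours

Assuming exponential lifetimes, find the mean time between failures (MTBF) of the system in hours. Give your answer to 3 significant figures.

Series of exponential components: λ_sys = Σ λ_i
λ_sys = 0.00000886 + 0.00000449 + 0.00000253 + 0.000281 + 0.0000105 = 3.0738e-04 /h
MTBF = 1 / λ_sys = 3250 h

3250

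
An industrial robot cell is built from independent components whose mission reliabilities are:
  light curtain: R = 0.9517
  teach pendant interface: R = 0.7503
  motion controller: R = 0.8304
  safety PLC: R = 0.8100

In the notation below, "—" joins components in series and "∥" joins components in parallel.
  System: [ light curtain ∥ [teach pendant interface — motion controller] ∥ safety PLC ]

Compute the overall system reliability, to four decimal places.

Series (teach pendant interface and motion controller): 0.750300 × 0.830400 = 0.623049
Parallel (light curtain, [0.623049], and safety PLC): 1 − (1 − 0.951700)(1 − 0.623049)(1 − 0.810000) = 0.9965

0.9965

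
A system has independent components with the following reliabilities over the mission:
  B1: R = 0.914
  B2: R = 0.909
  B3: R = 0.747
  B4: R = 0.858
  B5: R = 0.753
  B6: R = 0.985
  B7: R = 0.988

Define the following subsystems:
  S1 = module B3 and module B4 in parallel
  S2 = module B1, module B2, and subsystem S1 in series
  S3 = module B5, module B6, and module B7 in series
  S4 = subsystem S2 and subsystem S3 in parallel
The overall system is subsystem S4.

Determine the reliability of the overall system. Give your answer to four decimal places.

Parallel (B3 and B4): 1 − (1 − 0.747000)(1 − 0.858000) = 0.964074
Series (B1, B2, and [0.964074]): 0.914000 × 0.909000 × 0.964074 = 0.800978
Series (B5, B6, and B7): 0.753000 × 0.985000 × 0.988000 = 0.732805
Parallel ([0.800978] and [0.732805]): 1 − (1 − 0.800978)(1 − 0.732805) = 0.9468

0.9468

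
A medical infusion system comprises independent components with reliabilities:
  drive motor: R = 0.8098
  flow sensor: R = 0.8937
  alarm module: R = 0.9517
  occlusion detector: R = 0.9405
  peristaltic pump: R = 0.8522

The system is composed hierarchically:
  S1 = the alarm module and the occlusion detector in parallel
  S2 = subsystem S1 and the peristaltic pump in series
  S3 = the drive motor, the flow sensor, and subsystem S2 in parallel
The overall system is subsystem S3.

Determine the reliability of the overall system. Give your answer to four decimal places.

Parallel (alarm module and occlusion detector): 1 − (1 − 0.951700)(1 − 0.940500) = 0.997126
Series ([0.997126] and peristaltic pump): 0.997126 × 0.852200 = 0.849751
Parallel (drive motor, flow sensor, and [0.849751]): 1 − (1 − 0.809800)(1 − 0.893700)(1 − 0.849751) = 0.9970

0.9970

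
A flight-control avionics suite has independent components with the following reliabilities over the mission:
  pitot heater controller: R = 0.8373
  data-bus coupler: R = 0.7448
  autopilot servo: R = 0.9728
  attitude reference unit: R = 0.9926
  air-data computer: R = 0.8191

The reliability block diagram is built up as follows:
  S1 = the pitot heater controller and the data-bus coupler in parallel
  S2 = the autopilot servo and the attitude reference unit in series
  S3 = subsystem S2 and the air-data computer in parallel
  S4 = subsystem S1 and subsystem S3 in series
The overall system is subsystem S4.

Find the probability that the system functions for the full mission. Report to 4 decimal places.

0.9525

Parallel (pitot heater controller and data-bus coupler): 1 − (1 − 0.837300)(1 − 0.744800) = 0.958479
Series (autopilot servo and attitude reference unit): 0.972800 × 0.992600 = 0.965601
Parallel ([0.965601] and air-data computer): 1 − (1 − 0.965601)(1 − 0.819100) = 0.993777
Series ([0.958479] and [0.993777]): 0.958479 × 0.993777 = 0.9525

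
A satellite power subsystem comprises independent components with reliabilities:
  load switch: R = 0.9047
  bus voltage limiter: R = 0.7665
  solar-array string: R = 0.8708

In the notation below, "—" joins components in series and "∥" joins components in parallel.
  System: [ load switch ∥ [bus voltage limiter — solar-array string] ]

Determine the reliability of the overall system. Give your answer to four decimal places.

Series (bus voltage limiter and solar-array string): 0.766500 × 0.870800 = 0.667468
Parallel (load switch and [0.667468]): 1 − (1 − 0.904700)(1 − 0.667468) = 0.9683

0.9683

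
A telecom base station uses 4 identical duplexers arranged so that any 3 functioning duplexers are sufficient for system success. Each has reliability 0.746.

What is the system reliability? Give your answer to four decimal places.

0.7315

R = Σ_{i=3}^{4} C(4,i) p^i (1−p)^{4−i} with p = 0.746
C(4,3)·0.746^3·0.254^1 = 0.421804
C(4,4)·0.746^4·0.254^0 = 0.309710
Sum = 0.7315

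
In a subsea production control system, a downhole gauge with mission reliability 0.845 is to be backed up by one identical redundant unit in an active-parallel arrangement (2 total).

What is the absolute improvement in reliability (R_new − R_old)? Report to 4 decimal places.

R_before = 0.845
R_after = 1 − (1 − 0.845)^2 = 0.9760
ΔR = 0.9760 − 0.845 = 0.1310

0.1310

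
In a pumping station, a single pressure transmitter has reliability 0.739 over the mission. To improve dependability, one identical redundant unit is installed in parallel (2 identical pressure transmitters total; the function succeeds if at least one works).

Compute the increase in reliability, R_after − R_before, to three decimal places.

0.193

R_before = 0.739
R_after = 1 − (1 − 0.739)^2 = 0.932
ΔR = 0.932 − 0.739 = 0.193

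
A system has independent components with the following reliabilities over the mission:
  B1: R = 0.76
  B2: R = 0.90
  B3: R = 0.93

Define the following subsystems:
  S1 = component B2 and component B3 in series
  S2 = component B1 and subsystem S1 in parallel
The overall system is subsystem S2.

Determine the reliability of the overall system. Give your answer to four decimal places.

0.9609

Series (B2 and B3): 0.900000 × 0.930000 = 0.837000
Parallel (B1 and [0.837000]): 1 − (1 − 0.760000)(1 − 0.837000) = 0.9609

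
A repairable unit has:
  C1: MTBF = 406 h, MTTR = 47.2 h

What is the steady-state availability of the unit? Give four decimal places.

0.8959

A(C1) = MTBF/(MTBF+MTTR) = 406/(406+47.2) = 0.8959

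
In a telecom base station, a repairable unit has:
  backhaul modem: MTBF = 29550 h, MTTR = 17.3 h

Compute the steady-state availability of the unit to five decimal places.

A(backhaul modem) = MTBF/(MTBF+MTTR) = 29550/(29550+17.3) = 0.99941

0.99941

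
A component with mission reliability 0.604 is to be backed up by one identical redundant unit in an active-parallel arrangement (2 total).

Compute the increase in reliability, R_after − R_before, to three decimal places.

R_before = 0.604
R_after = 1 − (1 − 0.604)^2 = 0.843
ΔR = 0.843 − 0.604 = 0.239

0.239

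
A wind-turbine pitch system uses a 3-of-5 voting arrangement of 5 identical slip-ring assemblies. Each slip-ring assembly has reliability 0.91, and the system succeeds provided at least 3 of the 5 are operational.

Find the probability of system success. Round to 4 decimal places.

R = Σ_{i=3}^{5} C(5,i) p^i (1−p)^{5−i} with p = 0.91
C(5,3)·0.91^3·0.09^2 = 0.061039
C(5,4)·0.91^4·0.09^1 = 0.308587
C(5,5)·0.91^5·0.09^0 = 0.624032
Sum = 0.9937

0.9937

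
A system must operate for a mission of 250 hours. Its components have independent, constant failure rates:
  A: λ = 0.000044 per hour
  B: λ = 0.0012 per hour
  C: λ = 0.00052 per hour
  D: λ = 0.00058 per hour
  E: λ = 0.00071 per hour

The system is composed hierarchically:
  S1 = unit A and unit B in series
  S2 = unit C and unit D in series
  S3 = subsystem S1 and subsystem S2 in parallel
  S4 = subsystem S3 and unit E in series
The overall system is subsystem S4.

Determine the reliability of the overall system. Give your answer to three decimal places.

0.784

R(A) = exp(−0.000044 × 250) = 0.98906
R(B) = exp(−0.0012 × 250) = 0.74082
R(C) = exp(−0.00052 × 250) = 0.87810
R(D) = exp(−0.00058 × 250) = 0.86502
R(E) = exp(−0.00071 × 250) = 0.83736
Series (A and B): 0.98906 × 0.74082 = 0.73272
Series (C and D): 0.87810 × 0.86502 = 0.75957
Parallel ([0.73272] and [0.75957]): 1 − (1 − 0.73272)(1 − 0.75957) = 0.93574
Series ([0.93574] and E): 0.93574 × 0.83736 = 0.784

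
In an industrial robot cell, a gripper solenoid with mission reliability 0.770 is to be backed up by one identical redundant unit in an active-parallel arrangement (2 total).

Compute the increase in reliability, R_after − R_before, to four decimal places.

0.1771

R_before = 0.770
R_after = 1 − (1 − 0.770)^2 = 0.9471
ΔR = 0.9471 − 0.770 = 0.1771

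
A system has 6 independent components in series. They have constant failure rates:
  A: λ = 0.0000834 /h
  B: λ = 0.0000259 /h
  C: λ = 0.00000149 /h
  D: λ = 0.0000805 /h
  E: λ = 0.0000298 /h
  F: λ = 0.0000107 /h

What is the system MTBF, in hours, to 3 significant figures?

Series of exponential components: λ_sys = Σ λ_i
λ_sys = 0.0000834 + 0.0000259 + 0.00000149 + 0.0000805 + 0.0000298 + 0.0000107 = 2.3179e-04 /h
MTBF = 1 / λ_sys = 4310 h

4310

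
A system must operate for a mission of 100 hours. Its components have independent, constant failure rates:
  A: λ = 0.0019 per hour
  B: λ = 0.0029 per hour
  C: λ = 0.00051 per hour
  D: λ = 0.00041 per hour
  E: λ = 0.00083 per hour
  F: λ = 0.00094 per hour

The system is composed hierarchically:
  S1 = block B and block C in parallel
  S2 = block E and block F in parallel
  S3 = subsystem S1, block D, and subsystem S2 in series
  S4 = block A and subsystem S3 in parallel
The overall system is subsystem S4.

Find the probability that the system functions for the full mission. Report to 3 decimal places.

0.990

R(A) = exp(−0.0019 × 100) = 0.82696
R(B) = exp(−0.0029 × 100) = 0.74826
R(C) = exp(−0.00051 × 100) = 0.95028
R(D) = exp(−0.00041 × 100) = 0.95983
R(E) = exp(−0.00083 × 100) = 0.92035
R(F) = exp(−0.00094 × 100) = 0.91028
Parallel (B and C): 1 − (1 − 0.74826)(1 − 0.95028) = 0.98748
Parallel (E and F): 1 − (1 − 0.92035)(1 − 0.91028) = 0.99285
Series ([0.98748], D, and [0.99285]): 0.98748 × 0.95983 × 0.99285 = 0.94104
Parallel (A and [0.94104]): 1 − (1 − 0.82696)(1 − 0.94104) = 0.990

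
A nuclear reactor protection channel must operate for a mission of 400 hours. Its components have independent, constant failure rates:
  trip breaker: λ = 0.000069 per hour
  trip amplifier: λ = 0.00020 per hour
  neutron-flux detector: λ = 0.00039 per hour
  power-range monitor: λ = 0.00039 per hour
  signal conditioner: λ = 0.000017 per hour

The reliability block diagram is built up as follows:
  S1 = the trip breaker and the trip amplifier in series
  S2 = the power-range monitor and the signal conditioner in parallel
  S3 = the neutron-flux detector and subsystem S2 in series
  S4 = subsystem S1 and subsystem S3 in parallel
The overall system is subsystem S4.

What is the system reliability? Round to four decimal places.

0.9852

R(trip breaker) = exp(−0.000069 × 400) = 0.972777
R(trip amplifier) = exp(−0.00020 × 400) = 0.923116
R(neutron-flux detector) = exp(−0.00039 × 400) = 0.855559
R(power-range monitor) = exp(−0.00039 × 400) = 0.855559
R(signal conditioner) = exp(−0.000017 × 400) = 0.993223
Series (trip breaker and trip amplifier): 0.972777 × 0.923116 = 0.897986
Parallel (power-range monitor and signal conditioner): 1 − (1 − 0.855559)(1 − 0.993223) = 0.999021
Series (neutron-flux detector and [0.999021]): 0.855559 × 0.999021 = 0.854721
Parallel ([0.897986] and [0.854721]): 1 − (1 − 0.897986)(1 − 0.854721) = 0.9852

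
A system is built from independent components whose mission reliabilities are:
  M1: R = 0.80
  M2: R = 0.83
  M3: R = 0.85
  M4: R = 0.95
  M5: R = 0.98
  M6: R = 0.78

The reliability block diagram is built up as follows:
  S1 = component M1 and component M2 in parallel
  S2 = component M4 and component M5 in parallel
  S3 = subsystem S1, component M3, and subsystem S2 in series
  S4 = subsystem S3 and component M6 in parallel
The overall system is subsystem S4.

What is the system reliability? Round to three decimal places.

0.960

Parallel (M1 and M2): 1 − (1 − 0.80000)(1 − 0.83000) = 0.96600
Parallel (M4 and M5): 1 − (1 − 0.95000)(1 − 0.98000) = 0.99900
Series ([0.96600], M3, and [0.99900]): 0.96600 × 0.85000 × 0.99900 = 0.82028
Parallel ([0.82028] and M6): 1 − (1 − 0.82028)(1 − 0.78000) = 0.960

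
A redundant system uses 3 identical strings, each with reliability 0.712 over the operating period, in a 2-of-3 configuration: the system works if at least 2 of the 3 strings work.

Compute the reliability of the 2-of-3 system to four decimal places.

0.7989

R = Σ_{i=2}^{3} C(3,i) p^i (1−p)^{3−i} with p = 0.712
C(3,2)·0.712^2·0.288^1 = 0.438000
C(3,3)·0.712^3·0.288^0 = 0.360944
Sum = 0.7989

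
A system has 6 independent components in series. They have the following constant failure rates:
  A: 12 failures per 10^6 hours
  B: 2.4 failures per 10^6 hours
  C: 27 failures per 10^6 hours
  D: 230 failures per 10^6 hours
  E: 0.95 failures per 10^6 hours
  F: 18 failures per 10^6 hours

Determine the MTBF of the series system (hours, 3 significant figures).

3440

Series of exponential components: λ_sys = Σ λ_i
λ_sys = 0.000012 + 0.0000024 + 0.000027 + 0.00023 + 0.00000095 + 0.000018 = 2.9035e-04 /h
MTBF = 1 / λ_sys = 3440 h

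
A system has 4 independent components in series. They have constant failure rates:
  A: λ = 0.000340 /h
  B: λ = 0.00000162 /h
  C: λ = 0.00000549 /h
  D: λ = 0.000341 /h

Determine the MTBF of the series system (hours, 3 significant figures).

1450

Series of exponential components: λ_sys = Σ λ_i
λ_sys = 0.000340 + 0.00000162 + 0.00000549 + 0.000341 = 6.8811e-04 /h
MTBF = 1 / λ_sys = 1450 h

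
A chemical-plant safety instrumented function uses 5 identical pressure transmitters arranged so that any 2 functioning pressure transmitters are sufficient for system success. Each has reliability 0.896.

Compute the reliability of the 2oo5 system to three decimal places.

R = Σ_{i=2}^{5} C(5,i) p^i (1−p)^{5−i} with p = 0.896
C(5,2)·0.896^2·0.104^3 = 0.00903
C(5,3)·0.896^3·0.104^2 = 0.07780
C(5,4)·0.896^4·0.104^1 = 0.33515
C(5,5)·0.896^5·0.104^0 = 0.57748
Sum = 0.999

0.999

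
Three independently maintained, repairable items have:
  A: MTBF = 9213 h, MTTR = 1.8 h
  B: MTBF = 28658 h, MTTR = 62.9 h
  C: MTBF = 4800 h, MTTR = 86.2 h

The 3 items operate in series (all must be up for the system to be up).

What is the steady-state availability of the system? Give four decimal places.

0.9800

A(A) = MTBF/(MTBF+MTTR) = 9213/(9213+1.8) = 0.999805
A(B) = MTBF/(MTBF+MTTR) = 28658/(28658+62.9) = 0.997810
A(C) = MTBF/(MTBF+MTTR) = 4800/(4800+86.2) = 0.982358
Series availability: 0.999805 × 0.997810 × 0.982358 = 0.9800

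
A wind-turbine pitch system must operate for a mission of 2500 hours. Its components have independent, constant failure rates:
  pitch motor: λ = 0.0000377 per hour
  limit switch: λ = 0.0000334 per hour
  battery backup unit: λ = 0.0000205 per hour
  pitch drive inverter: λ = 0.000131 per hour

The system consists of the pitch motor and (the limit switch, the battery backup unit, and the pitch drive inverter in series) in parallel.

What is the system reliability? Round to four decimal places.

0.9667

R(pitch motor) = exp(−0.0000377 × 2500) = 0.910055
R(limit switch) = exp(−0.0000334 × 2500) = 0.919891
R(battery backup unit) = exp(−0.0000205 × 2500) = 0.950041
R(pitch drive inverter) = exp(−0.000131 × 2500) = 0.720723
Series (limit switch, battery backup unit, and pitch drive inverter): 0.919891 × 0.950041 × 0.720723 = 0.629864
Parallel (pitch motor and [0.629864]): 1 − (1 − 0.910055)(1 − 0.629864) = 0.9667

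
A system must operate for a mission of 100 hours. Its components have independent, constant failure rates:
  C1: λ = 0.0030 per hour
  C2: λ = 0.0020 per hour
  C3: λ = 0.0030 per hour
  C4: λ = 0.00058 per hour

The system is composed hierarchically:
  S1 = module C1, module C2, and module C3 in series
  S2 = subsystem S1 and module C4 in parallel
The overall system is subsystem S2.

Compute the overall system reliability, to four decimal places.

R(C1) = exp(−0.0030 × 100) = 0.740818
R(C2) = exp(−0.0020 × 100) = 0.818731
R(C3) = exp(−0.0030 × 100) = 0.740818
R(C4) = exp(−0.00058 × 100) = 0.943650
Series (C1, C2, and C3): 0.740818 × 0.818731 × 0.740818 = 0.449329
Parallel ([0.449329] and C4): 1 − (1 − 0.449329)(1 − 0.943650) = 0.9690

0.9690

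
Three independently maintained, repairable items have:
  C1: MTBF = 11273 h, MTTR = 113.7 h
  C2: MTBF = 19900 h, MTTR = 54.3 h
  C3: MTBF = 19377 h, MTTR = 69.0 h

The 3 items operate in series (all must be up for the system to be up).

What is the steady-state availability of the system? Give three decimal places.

0.984

A(C1) = MTBF/(MTBF+MTTR) = 11273/(11273+113.7) = 0.990015
A(C2) = MTBF/(MTBF+MTTR) = 19900/(19900+54.3) = 0.997279
A(C3) = MTBF/(MTBF+MTTR) = 19377/(19377+69.0) = 0.996452
Series availability: 0.990015 × 0.997279 × 0.996452 = 0.984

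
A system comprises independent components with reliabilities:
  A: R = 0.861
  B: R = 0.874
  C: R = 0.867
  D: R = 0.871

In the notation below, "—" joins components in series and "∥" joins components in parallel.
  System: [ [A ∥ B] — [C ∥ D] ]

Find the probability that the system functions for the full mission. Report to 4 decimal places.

0.9656

Parallel (A and B): 1 − (1 − 0.861000)(1 − 0.874000) = 0.982486
Parallel (C and D): 1 − (1 − 0.867000)(1 − 0.871000) = 0.982843
Series ([0.982486] and [0.982843]): 0.982486 × 0.982843 = 0.9656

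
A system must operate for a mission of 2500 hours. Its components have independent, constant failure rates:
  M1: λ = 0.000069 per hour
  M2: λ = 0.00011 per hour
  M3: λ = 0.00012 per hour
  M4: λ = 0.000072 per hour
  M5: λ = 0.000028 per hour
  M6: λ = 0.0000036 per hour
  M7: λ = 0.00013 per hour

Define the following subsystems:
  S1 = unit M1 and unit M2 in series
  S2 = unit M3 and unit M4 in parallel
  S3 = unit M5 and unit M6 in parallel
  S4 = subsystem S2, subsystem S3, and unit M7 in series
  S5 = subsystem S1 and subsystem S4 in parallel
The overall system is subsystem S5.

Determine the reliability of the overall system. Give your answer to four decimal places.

R(M1) = exp(−0.000069 × 2500) = 0.841558
R(M2) = exp(−0.00011 × 2500) = 0.759572
R(M3) = exp(−0.00012 × 2500) = 0.740818
R(M4) = exp(−0.000072 × 2500) = 0.835270
R(M5) = exp(−0.000028 × 2500) = 0.932394
R(M6) = exp(−0.0000036 × 2500) = 0.991040
R(M7) = exp(−0.00013 × 2500) = 0.722527
Series (M1 and M2): 0.841558 × 0.759572 = 0.639224
Parallel (M3 and M4): 1 − (1 − 0.740818)(1 − 0.835270) = 0.957305
Parallel (M5 and M6): 1 − (1 − 0.932394)(1 − 0.991040) = 0.999394
Series ([0.957305], [0.999394], and M7): 0.957305 × 0.999394 × 0.722527 = 0.691260
Parallel ([0.639224] and [0.691260]): 1 − (1 − 0.639224)(1 − 0.691260) = 0.8886

0.8886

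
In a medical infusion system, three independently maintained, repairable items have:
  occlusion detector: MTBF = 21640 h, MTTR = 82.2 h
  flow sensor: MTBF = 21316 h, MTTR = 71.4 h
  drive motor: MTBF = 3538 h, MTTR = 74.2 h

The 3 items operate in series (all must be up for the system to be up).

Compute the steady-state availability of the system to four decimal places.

A(occlusion detector) = MTBF/(MTBF+MTTR) = 21640/(21640+82.2) = 0.996216
A(flow sensor) = MTBF/(MTBF+MTTR) = 21316/(21316+71.4) = 0.996662
A(drive motor) = MTBF/(MTBF+MTTR) = 3538/(3538+74.2) = 0.979459
Series availability: 0.996216 × 0.996662 × 0.979459 = 0.9725

0.9725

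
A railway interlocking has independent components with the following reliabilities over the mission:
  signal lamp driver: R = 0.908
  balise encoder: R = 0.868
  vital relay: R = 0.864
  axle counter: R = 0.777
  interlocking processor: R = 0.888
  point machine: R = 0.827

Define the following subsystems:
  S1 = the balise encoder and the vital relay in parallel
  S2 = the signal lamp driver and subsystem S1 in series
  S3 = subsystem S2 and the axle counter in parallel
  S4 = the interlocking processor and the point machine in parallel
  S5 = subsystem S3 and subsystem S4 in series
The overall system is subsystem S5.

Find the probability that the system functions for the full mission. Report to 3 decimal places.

0.957

Parallel (balise encoder and vital relay): 1 − (1 − 0.86800)(1 − 0.86400) = 0.98205
Series (signal lamp driver and [0.98205]): 0.90800 × 0.98205 = 0.89170
Parallel ([0.89170] and axle counter): 1 − (1 − 0.89170)(1 − 0.77700) = 0.97585
Parallel (interlocking processor and point machine): 1 − (1 − 0.88800)(1 − 0.82700) = 0.98062
Series ([0.97585] and [0.98062]): 0.97585 × 0.98062 = 0.957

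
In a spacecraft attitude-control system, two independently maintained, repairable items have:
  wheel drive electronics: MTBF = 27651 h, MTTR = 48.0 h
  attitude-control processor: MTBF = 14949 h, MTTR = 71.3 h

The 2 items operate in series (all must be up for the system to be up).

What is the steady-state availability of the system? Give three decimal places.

0.994

A(wheel drive electronics) = MTBF/(MTBF+MTTR) = 27651/(27651+48.0) = 0.998267
A(attitude-control processor) = MTBF/(MTBF+MTTR) = 14949/(14949+71.3) = 0.995253
Series availability: 0.998267 × 0.995253 = 0.994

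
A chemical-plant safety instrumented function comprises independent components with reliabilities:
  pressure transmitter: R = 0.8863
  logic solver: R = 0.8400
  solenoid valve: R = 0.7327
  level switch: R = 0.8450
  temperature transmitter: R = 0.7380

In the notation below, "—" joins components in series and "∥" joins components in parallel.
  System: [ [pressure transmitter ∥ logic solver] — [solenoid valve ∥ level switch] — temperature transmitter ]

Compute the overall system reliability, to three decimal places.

0.695

Parallel (pressure transmitter and logic solver): 1 − (1 − 0.88630)(1 − 0.84000) = 0.98181
Parallel (solenoid valve and level switch): 1 − (1 − 0.73270)(1 − 0.84500) = 0.95857
Series ([0.98181], [0.95857], and temperature transmitter): 0.98181 × 0.95857 × 0.73800 = 0.695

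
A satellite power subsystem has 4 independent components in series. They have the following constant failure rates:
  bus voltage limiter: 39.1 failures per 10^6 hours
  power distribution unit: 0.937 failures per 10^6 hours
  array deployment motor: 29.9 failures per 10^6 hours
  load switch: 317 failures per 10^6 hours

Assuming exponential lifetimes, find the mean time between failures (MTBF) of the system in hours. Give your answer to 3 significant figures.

Series of exponential components: λ_sys = Σ λ_i
λ_sys = 0.0000391 + 0.000000937 + 0.0000299 + 0.000317 = 3.8694e-04 /h
MTBF = 1 / λ_sys = 2580 h

2580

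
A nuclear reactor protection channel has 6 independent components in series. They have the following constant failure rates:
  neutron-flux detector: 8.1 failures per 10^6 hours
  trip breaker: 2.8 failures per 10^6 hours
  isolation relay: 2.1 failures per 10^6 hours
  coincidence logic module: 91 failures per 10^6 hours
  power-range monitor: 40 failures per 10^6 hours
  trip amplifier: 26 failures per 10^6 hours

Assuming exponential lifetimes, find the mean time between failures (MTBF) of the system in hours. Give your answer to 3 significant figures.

5880

Series of exponential components: λ_sys = Σ λ_i
λ_sys = 0.0000081 + 0.0000028 + 0.0000021 + 0.000091 + 0.000040 + 0.000026 = 1.7000e-04 /h
MTBF = 1 / λ_sys = 5880 h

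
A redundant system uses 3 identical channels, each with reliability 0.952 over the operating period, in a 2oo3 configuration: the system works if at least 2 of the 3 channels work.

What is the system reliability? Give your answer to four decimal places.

R = Σ_{i=2}^{3} C(3,i) p^i (1−p)^{3−i} with p = 0.952
C(3,2)·0.952^2·0.048^1 = 0.130508
C(3,3)·0.952^3·0.048^0 = 0.862801
Sum = 0.9933

0.9933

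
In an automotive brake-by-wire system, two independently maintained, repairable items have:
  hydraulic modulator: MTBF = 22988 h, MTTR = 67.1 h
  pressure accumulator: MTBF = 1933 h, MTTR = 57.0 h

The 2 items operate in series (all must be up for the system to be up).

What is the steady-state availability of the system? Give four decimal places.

A(hydraulic modulator) = MTBF/(MTBF+MTTR) = 22988/(22988+67.1) = 0.997090
A(pressure accumulator) = MTBF/(MTBF+MTTR) = 1933/(1933+57.0) = 0.971357
Series availability: 0.997090 × 0.971357 = 0.9685

0.9685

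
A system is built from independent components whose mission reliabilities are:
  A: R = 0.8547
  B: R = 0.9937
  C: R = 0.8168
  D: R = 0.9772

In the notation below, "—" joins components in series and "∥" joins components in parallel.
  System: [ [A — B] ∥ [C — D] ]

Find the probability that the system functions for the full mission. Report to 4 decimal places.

Series (A and B): 0.854700 × 0.993700 = 0.849315
Series (C and D): 0.816800 × 0.977200 = 0.798177
Parallel ([0.849315] and [0.798177]): 1 − (1 − 0.849315)(1 − 0.798177) = 0.9696

0.9696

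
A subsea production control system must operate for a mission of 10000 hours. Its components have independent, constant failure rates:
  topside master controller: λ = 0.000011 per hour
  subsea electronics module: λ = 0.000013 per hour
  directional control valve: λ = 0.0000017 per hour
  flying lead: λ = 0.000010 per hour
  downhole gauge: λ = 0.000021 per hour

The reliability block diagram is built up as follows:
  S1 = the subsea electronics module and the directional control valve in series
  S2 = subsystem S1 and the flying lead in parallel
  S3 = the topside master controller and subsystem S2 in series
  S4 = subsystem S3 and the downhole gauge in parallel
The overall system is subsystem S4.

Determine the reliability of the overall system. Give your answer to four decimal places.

0.9781

R(topside master controller) = exp(−0.000011 × 10000) = 0.895834
R(subsea electronics module) = exp(−0.000013 × 10000) = 0.878095
R(directional control valve) = exp(−0.0000017 × 10000) = 0.983144
R(flying lead) = exp(−0.000010 × 10000) = 0.904837
R(downhole gauge) = exp(−0.000021 × 10000) = 0.810584
Series (subsea electronics module and directional control valve): 0.878095 × 0.983144 = 0.863294
Parallel ([0.863294] and flying lead): 1 − (1 − 0.863294)(1 − 0.904837) = 0.986991
Series (topside master controller and [0.986991]): 0.895834 × 0.986991 = 0.884180
Parallel ([0.884180] and downhole gauge): 1 − (1 − 0.884180)(1 − 0.810584) = 0.9781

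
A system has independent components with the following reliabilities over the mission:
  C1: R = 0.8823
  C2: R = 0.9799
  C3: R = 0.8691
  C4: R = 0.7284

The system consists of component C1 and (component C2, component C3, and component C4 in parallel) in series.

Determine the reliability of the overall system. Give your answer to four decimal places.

0.8817

Parallel (C2, C3, and C4): 1 − (1 − 0.979900)(1 − 0.869100)(1 − 0.728400) = 0.999285
Series (C1 and [0.999285]): 0.882300 × 0.999285 = 0.8817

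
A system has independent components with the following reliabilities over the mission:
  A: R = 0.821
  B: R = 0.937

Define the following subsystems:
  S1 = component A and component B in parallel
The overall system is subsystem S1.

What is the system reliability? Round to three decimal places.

0.989

Parallel (A and B): 1 − (1 − 0.82100)(1 − 0.93700) = 0.989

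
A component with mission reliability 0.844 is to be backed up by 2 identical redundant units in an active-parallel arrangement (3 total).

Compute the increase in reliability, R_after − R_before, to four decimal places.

R_before = 0.844
R_after = 1 − (1 − 0.844)^3 = 0.9962
ΔR = 0.9962 − 0.844 = 0.1522

0.1522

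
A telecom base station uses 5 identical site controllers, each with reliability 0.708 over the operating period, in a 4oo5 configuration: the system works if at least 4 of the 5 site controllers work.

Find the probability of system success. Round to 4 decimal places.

R = Σ_{i=4}^{5} C(5,i) p^i (1−p)^{5−i} with p = 0.708
C(5,4)·0.708^4·0.292^1 = 0.366848
C(5,5)·0.708^5·0.292^0 = 0.177896
Sum = 0.5447

0.5447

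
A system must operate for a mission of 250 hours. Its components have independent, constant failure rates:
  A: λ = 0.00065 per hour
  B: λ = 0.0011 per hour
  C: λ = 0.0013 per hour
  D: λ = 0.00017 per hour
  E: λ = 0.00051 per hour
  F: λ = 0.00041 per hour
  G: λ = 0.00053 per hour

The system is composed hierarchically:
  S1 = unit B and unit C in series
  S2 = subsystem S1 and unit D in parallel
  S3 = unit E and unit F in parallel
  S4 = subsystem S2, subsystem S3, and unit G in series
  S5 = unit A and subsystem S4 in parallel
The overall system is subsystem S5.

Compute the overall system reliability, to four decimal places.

0.9774

R(A) = exp(−0.00065 × 250) = 0.850016
R(B) = exp(−0.0011 × 250) = 0.759572
R(C) = exp(−0.0013 × 250) = 0.722527
R(D) = exp(−0.00017 × 250) = 0.958390
R(E) = exp(−0.00051 × 250) = 0.880293
R(F) = exp(−0.00041 × 250) = 0.902578
R(G) = exp(−0.00053 × 250) = 0.875903
Series (B and C): 0.759572 × 0.722527 = 0.548811
Parallel ([0.548811] and D): 1 − (1 − 0.548811)(1 − 0.958390) = 0.981226
Parallel (E and F): 1 − (1 − 0.880293)(1 − 0.902578) = 0.988338
Series ([0.981226], [0.988338], and G): 0.981226 × 0.988338 × 0.875903 = 0.849436
Parallel (A and [0.849436]): 1 − (1 − 0.850016)(1 − 0.849436) = 0.9774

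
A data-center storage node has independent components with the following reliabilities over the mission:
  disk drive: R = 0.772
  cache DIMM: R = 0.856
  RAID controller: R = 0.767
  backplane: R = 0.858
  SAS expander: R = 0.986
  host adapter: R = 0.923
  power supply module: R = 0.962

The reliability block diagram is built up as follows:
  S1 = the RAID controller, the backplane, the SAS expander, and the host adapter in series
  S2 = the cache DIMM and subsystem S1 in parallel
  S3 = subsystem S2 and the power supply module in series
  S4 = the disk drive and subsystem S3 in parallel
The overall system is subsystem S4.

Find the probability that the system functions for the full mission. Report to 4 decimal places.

0.9787

Series (RAID controller, backplane, SAS expander, and host adapter): 0.767000 × 0.858000 × 0.986000 × 0.923000 = 0.598910
Parallel (cache DIMM and [0.598910]): 1 − (1 − 0.856000)(1 − 0.598910) = 0.942243
Series ([0.942243] and power supply module): 0.942243 × 0.962000 = 0.906438
Parallel (disk drive and [0.906438]): 1 − (1 − 0.772000)(1 − 0.906438) = 0.9787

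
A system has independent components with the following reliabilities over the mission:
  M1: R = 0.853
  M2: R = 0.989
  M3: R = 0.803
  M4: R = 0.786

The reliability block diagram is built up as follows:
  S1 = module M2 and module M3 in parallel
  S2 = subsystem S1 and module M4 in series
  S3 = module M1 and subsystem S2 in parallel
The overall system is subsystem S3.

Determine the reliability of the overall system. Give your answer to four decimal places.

Parallel (M2 and M3): 1 − (1 − 0.989000)(1 − 0.803000) = 0.997833
Series ([0.997833] and M4): 0.997833 × 0.786000 = 0.784297
Parallel (M1 and [0.784297]): 1 − (1 − 0.853000)(1 − 0.784297) = 0.9683

0.9683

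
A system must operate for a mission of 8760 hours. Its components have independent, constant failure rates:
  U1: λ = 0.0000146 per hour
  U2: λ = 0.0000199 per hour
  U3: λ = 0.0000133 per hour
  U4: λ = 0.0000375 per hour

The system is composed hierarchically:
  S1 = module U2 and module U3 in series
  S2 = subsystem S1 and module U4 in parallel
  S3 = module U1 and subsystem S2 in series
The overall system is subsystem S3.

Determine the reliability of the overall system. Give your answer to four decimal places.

R(U1) = exp(−0.0000146 × 8760) = 0.879945
R(U2) = exp(−0.0000199 × 8760) = 0.840025
R(U3) = exp(−0.0000133 × 8760) = 0.890023
R(U4) = exp(−0.0000375 × 8760) = 0.720003
Series (U2 and U3): 0.840025 × 0.890023 = 0.747642
Parallel ([0.747642] and U4): 1 − (1 − 0.747642)(1 − 0.720003) = 0.929341
Series (U1 and [0.929341]): 0.879945 × 0.929341 = 0.8178

0.8178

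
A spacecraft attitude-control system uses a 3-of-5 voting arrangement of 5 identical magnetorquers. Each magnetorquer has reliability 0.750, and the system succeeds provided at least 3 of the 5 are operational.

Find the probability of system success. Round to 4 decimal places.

0.8965

R = Σ_{i=3}^{5} C(5,i) p^i (1−p)^{5−i} with p = 0.750
C(5,3)·0.750^3·0.250^2 = 0.263672
C(5,4)·0.750^4·0.250^1 = 0.395508
C(5,5)·0.750^5·0.250^0 = 0.237305
Sum = 0.8965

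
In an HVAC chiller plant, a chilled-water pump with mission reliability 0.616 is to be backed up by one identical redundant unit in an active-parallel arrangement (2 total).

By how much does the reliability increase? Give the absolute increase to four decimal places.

R_before = 0.616
R_after = 1 − (1 − 0.616)^2 = 0.8525
ΔR = 0.8525 − 0.616 = 0.2365

0.2365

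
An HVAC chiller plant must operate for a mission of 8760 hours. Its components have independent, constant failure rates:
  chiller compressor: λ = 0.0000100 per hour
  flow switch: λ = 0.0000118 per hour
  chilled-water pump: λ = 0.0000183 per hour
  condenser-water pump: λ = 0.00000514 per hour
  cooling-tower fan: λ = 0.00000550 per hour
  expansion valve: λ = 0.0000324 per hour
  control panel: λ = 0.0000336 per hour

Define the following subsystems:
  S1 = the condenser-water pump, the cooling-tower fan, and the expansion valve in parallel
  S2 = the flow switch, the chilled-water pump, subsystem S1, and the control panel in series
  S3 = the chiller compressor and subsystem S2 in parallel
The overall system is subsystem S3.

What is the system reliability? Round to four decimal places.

R(chiller compressor) = exp(−0.0000100 × 8760) = 0.916127
R(flow switch) = exp(−0.0000118 × 8760) = 0.901795
R(chilled-water pump) = exp(−0.0000183 × 8760) = 0.851881
R(condenser-water pump) = exp(−0.00000514 × 8760) = 0.955972
R(cooling-tower fan) = exp(−0.00000550 × 8760) = 0.952962
R(expansion valve) = exp(−0.0000324 × 8760) = 0.752899
R(control panel) = exp(−0.0000336 × 8760) = 0.745026
Parallel (condenser-water pump, cooling-tower fan, and expansion valve): 1 − (1 − 0.955972)(1 − 0.952962)(1 − 0.752899) = 0.999488
Series (flow switch, chilled-water pump, [0.999488], and control panel): 0.901795 × 0.851881 × 0.999488 × 0.745026 = 0.572052
Parallel (chiller compressor and [0.572052]): 1 − (1 − 0.916127)(1 − 0.572052) = 0.9641

0.9641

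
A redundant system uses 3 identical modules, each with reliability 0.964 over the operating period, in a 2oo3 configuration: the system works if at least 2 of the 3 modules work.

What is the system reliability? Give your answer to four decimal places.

0.9962

R = Σ_{i=2}^{3} C(3,i) p^i (1−p)^{3−i} with p = 0.964
C(3,2)·0.964^2·0.036^1 = 0.100364
C(3,3)·0.964^3·0.036^0 = 0.895841
Sum = 0.9962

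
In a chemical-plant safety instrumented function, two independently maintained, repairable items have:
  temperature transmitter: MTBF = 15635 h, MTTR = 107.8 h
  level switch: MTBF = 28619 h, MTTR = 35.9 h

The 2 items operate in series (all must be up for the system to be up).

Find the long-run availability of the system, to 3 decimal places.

A(temperature transmitter) = MTBF/(MTBF+MTTR) = 15635/(15635+107.8) = 0.993152
A(level switch) = MTBF/(MTBF+MTTR) = 28619/(28619+35.9) = 0.998747
Series availability: 0.993152 × 0.998747 = 0.992

0.992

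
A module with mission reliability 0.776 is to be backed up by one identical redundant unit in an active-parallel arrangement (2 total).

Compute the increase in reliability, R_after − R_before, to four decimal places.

R_before = 0.776
R_after = 1 − (1 − 0.776)^2 = 0.9498
ΔR = 0.9498 − 0.776 = 0.1738

0.1738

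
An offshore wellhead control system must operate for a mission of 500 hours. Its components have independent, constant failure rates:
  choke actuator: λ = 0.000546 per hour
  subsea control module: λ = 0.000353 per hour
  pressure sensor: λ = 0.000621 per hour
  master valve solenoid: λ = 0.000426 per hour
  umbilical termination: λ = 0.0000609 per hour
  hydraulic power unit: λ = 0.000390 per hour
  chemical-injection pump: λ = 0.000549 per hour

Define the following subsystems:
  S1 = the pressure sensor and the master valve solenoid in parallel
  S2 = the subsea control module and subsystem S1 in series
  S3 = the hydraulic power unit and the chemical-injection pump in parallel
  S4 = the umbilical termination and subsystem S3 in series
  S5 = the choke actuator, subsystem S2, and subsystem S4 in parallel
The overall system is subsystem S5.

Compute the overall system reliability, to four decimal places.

0.9965

R(choke actuator) = exp(−0.000546 × 500) = 0.761093
R(subsea control module) = exp(−0.000353 × 500) = 0.838199
R(pressure sensor) = exp(−0.000621 × 500) = 0.733080
R(master valve solenoid) = exp(−0.000426 × 500) = 0.808156
R(umbilical termination) = exp(−0.0000609 × 500) = 0.970009
R(hydraulic power unit) = exp(−0.000390 × 500) = 0.822835
R(chemical-injection pump) = exp(−0.000549 × 500) = 0.759952
Parallel (pressure sensor and master valve solenoid): 1 − (1 − 0.733080)(1 − 0.808156) = 0.948793
Series (subsea control module and [0.948793]): 0.838199 × 0.948793 = 0.795277
Parallel (hydraulic power unit and chemical-injection pump): 1 − (1 − 0.822835)(1 − 0.759952) = 0.957472
Series (umbilical termination and [0.957472]): 0.970009 × 0.957472 = 0.928756
Parallel (choke actuator, [0.795277], and [0.928756]): 1 − (1 − 0.761093)(1 − 0.795277)(1 − 0.928756) = 0.9965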